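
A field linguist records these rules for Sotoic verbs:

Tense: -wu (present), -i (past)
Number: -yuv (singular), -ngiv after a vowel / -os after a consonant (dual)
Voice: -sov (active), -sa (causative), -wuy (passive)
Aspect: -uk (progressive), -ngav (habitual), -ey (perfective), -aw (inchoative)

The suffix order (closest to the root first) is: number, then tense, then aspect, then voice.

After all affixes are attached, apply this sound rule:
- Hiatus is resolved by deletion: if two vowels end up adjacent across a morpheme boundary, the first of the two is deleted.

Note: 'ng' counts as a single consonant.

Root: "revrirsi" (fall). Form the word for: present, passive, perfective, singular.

Attach number singular -yuv → revrirsiyuv.
Attach tense present -wu → revrirsiyuvwu.
Attach aspect perfective -ey → revrirsiyuvwuey.
Attach voice passive -wuy → revrirsiyuvwueywuy.
Apply vowel deletion: revrirsiyuvwueywuy → revrirsiyuvweywuy.

revrirsiyuvweywuy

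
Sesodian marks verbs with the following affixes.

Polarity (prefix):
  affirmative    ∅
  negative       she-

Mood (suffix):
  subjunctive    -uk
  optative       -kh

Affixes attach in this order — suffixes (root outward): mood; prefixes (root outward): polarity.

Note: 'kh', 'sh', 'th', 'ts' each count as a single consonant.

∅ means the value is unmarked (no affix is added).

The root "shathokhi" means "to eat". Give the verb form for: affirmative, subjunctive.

shathokhiuk

polarity = affirmative: zero marking, form stays shathokhi.
Attach mood subjunctive -uk → shathokhiuk.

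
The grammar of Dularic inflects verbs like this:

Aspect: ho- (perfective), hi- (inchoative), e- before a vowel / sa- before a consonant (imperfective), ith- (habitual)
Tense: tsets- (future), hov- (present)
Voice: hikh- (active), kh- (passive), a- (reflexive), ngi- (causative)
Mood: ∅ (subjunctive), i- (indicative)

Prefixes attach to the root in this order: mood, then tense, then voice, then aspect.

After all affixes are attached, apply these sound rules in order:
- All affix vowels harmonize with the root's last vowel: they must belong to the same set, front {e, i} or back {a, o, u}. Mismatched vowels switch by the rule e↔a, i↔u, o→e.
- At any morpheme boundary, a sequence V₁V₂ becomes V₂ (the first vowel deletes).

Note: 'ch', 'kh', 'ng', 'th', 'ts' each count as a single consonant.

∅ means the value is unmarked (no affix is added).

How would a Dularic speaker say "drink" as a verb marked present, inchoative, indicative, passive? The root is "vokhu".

Attach mood indicative i- → ivokhu.
Attach tense present hov- → hovivokhu.
Attach voice passive kh- → khhovivokhu.
Attach aspect inchoative hi- → hikhhovivokhu.
Apply vowel harmony: hikhhovivokhu → hukhhovuvokhu.
Vowel deletion: no change.

hukhhovuvokhu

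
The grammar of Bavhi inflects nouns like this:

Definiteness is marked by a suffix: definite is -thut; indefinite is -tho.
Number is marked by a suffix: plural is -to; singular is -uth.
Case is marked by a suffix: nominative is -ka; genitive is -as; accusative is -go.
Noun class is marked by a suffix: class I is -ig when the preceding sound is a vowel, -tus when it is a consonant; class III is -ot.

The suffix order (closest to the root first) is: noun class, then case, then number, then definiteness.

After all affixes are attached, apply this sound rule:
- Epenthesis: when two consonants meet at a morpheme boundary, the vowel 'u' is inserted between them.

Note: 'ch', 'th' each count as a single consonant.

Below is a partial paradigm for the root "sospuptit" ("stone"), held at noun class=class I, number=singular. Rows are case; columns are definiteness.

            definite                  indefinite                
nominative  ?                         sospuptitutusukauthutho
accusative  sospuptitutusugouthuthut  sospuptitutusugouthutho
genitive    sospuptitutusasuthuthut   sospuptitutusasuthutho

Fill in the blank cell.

sospuptitutusukauthuthut

Attach noun class class I -tus (after consonant 't') → sospuptittus.
Attach case nominative -ka → sospuptittuska.
Attach number singular -uth → sospuptittuskauth.
Attach definiteness definite -thut → sospuptittuskauththut.
Apply epenthesis: sospuptittuskauththut → sospuptitutusukauthuthut.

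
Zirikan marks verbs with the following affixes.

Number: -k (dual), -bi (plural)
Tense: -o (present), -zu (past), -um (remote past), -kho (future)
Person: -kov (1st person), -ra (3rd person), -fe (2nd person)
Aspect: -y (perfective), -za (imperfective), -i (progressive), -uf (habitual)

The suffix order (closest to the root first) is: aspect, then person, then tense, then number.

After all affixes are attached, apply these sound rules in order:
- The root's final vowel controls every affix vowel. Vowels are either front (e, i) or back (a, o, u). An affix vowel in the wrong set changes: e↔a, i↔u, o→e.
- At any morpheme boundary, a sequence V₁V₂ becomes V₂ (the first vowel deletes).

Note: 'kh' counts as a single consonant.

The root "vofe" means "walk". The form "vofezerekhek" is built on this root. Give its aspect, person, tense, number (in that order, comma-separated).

Segment: vofe-za-ra-kho-k.
aspect: -za → imperfective.
person: -ra → 3rd person.
tense: -kho → future.
number: -k → dual.

imperfective, 3rd person, future, dual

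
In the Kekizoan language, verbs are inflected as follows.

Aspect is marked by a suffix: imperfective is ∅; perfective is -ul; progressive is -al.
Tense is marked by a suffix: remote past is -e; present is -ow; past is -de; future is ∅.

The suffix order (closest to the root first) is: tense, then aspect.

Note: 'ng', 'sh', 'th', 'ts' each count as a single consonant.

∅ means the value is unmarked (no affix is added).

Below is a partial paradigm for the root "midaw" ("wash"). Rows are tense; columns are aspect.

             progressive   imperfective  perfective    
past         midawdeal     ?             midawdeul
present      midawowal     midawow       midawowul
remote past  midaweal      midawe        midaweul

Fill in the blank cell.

Attach tense past -de → midawde.
aspect = imperfective: zero marking, form stays midawde.

midawde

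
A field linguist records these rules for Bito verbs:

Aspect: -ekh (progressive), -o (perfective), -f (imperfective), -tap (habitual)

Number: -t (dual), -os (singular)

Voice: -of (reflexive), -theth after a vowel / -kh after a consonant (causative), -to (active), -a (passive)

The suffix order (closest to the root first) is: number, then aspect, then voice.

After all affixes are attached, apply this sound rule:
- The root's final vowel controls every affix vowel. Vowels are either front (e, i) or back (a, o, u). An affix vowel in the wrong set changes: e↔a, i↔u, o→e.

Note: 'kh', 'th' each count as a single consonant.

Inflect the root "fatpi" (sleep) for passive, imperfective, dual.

Attach number dual -t → fatpit.
Attach aspect imperfective -f → fatpitf.
Attach voice passive -a → fatpitfa.
Apply vowel harmony: fatpitfa → fatpitfe.

fatpitfe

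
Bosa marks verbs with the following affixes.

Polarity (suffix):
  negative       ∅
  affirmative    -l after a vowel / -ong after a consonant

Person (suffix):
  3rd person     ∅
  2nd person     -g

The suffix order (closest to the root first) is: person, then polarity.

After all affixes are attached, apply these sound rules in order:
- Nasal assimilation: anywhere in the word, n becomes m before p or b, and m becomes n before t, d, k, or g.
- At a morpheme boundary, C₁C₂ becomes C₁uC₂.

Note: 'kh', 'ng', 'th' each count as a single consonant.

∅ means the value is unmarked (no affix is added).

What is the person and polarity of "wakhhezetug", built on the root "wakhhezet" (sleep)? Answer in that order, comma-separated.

2nd person, negative

Segment: wakhhezet-g.
person: -g → 2nd person.
polarity: ∅ → negative.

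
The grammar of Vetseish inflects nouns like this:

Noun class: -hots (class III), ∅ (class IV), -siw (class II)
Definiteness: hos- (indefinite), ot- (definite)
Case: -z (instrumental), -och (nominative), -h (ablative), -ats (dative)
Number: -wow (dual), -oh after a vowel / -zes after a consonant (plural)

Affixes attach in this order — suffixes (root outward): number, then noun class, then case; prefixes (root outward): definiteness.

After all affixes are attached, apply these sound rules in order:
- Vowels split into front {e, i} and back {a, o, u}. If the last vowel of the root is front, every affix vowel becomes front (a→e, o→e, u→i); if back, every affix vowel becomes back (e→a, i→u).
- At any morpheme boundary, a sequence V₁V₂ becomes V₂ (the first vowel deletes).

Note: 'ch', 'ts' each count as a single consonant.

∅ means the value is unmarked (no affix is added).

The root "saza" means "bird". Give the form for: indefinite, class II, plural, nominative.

Attach number plural -oh (after vowel 'a') → sazaoh.
Attach noun class class II -siw → sazaohsiw.
Attach definiteness indefinite hos- → hossazaohsiw.
Attach case nominative -och → hossazaohsiwoch.
Apply vowel harmony: hossazaohsiwoch → hossazaohsuwoch.
Apply vowel deletion: hossazaohsuwoch → hossazohsuwoch.

hossazohsuwoch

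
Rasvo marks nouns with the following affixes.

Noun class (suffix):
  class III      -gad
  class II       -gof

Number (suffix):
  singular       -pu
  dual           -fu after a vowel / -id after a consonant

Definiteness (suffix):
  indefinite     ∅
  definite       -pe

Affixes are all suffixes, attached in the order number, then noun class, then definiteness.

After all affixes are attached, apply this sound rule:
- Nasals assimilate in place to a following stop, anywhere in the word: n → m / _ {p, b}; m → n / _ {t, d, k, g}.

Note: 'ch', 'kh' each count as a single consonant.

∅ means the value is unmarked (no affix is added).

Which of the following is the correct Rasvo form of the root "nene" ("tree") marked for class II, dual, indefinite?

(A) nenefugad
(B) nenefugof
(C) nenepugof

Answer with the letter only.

B

Attach number dual -fu (after vowel 'e') → nenefu.
Attach noun class class II -gof → nenefugof.
definiteness = indefinite: zero marking, form stays nenefugof.
Nasal assimilation: no change.
So the correct form is nenefugof, option (B).
(C) nenepugof is wrong: it uses singular instead of dual for number.
(A) nenefugad is wrong: it uses class III instead of class II for noun class.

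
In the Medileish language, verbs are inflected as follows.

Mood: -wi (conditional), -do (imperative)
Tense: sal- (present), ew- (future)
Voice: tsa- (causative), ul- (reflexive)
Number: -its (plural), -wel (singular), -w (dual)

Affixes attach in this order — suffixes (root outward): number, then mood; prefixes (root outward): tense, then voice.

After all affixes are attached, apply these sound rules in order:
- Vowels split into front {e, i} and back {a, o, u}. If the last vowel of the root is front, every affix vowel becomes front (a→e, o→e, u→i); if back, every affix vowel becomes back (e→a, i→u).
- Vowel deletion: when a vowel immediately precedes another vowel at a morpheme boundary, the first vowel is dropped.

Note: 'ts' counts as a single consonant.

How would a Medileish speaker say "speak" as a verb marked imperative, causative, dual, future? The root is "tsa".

Attach tense future ew- → ewtsa.
Attach number dual -w → ewtsaw.
Attach mood imperative -do → ewtsawdo.
Attach voice causative tsa- → tsaewtsawdo.
Apply vowel harmony: tsaewtsawdo → tsaawtsawdo.
Apply vowel deletion: tsaawtsawdo → tsawtsawdo.

tsawtsawdo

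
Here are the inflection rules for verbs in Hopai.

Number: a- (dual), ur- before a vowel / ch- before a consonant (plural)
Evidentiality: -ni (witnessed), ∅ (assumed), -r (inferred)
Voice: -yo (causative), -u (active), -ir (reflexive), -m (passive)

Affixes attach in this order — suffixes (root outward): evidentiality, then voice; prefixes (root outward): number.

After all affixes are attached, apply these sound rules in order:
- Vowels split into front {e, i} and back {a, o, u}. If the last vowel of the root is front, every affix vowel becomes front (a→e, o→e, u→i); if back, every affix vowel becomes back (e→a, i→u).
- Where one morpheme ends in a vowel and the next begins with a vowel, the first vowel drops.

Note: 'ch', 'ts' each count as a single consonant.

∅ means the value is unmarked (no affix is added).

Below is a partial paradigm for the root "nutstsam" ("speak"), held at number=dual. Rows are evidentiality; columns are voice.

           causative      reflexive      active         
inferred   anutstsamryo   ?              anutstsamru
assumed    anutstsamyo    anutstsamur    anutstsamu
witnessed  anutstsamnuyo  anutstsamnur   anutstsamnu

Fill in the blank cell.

anutstsamrur

Attach number dual a- → anutstsam.
Attach evidentiality inferred -r → anutstsamr.
Attach voice reflexive -ir → anutstsamrir.
Apply vowel harmony: anutstsamrir → anutstsamrur.
Vowel deletion: no change.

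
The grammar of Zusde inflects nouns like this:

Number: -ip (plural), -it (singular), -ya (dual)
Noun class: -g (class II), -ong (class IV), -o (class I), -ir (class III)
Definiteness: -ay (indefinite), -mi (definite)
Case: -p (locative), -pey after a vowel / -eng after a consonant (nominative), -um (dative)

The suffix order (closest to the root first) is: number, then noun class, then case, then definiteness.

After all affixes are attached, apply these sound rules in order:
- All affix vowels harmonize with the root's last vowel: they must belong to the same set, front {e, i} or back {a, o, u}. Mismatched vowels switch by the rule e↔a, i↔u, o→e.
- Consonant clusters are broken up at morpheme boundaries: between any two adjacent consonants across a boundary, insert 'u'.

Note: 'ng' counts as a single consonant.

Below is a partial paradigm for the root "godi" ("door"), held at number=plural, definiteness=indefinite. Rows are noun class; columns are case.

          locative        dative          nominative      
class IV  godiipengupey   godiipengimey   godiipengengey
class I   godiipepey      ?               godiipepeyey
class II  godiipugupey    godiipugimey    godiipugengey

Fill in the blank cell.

godiipeimey

Attach number plural -ip → godiip.
Attach noun class class I -o → godiipo.
Attach case dative -um → godiipoum.
Attach definiteness indefinite -ay → godiipoumay.
Apply vowel harmony: godiipoumay → godiipeimey.
Epenthesis: no change.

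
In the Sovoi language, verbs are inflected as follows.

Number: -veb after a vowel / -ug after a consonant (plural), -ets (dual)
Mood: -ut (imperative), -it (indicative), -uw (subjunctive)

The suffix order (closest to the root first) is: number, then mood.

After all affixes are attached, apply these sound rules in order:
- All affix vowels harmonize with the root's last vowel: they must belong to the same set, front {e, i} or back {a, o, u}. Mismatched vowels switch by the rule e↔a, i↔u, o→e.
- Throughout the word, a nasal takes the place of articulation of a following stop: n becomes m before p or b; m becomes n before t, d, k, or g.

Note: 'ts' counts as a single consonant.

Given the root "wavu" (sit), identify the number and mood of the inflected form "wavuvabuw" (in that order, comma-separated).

Segment: wavu-veb-uw.
number: -veb/ug → plural.
mood: -uw → subjunctive.

plural, subjunctive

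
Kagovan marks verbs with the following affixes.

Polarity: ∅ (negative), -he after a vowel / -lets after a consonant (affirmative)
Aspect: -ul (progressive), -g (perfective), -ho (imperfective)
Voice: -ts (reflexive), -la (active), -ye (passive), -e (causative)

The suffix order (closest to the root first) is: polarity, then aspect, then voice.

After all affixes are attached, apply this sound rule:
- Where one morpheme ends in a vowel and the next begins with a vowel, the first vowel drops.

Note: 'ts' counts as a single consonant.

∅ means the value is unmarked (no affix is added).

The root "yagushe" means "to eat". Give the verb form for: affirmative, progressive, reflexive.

yagushehults

Attach polarity affirmative -he (after vowel 'e') → yagushehe.
Attach aspect progressive -ul → yagusheheul.
Attach voice reflexive -ts → yagusheheults.
Apply vowel deletion: yagusheheults → yagushehults.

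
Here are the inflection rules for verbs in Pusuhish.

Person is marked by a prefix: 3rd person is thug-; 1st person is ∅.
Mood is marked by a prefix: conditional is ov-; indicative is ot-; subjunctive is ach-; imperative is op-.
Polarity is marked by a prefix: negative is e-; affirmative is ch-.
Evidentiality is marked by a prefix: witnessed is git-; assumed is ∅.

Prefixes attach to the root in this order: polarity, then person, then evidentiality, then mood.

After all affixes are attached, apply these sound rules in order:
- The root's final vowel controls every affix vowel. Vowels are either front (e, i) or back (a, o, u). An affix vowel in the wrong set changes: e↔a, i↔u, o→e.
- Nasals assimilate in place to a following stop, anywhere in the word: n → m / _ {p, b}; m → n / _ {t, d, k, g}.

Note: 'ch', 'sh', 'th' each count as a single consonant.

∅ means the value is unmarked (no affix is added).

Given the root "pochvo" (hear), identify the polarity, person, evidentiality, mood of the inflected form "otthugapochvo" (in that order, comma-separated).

negative, 3rd person, assumed, indicative

Segment: ot-thug-e-pochvo.
polarity: e- → negative.
person: thug- → 3rd person.
evidentiality: ∅ → assumed.
mood: ot- → indicative.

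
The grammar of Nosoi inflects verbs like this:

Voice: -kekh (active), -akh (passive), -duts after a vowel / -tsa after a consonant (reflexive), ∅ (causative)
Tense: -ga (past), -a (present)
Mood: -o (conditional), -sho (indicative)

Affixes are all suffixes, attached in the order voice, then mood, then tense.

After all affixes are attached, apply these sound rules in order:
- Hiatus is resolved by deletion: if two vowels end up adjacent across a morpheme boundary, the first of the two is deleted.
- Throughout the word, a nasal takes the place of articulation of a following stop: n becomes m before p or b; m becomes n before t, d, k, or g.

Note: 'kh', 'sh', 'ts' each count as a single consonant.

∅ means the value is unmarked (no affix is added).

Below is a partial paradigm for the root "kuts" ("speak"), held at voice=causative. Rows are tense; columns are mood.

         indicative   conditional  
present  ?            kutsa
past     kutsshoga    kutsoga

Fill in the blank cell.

kutssha

voice = causative: zero marking, form stays kuts.
Attach mood indicative -sho → kutssho.
Attach tense present -a → kutsshoa.
Apply vowel deletion: kutsshoa → kutssha.
Nasal assimilation: no change.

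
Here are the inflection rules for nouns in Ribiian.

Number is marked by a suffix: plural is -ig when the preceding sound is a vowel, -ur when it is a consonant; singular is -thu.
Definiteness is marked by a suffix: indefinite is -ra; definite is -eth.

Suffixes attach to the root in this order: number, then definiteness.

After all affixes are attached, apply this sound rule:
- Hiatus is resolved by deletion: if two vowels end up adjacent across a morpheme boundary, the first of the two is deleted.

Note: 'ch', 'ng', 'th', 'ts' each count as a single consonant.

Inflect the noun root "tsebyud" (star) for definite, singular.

Attach number singular -thu → tsebyudthu.
Attach definiteness definite -eth → tsebyudthueth.
Apply vowel deletion: tsebyudthueth → tsebyudtheth.

tsebyudtheth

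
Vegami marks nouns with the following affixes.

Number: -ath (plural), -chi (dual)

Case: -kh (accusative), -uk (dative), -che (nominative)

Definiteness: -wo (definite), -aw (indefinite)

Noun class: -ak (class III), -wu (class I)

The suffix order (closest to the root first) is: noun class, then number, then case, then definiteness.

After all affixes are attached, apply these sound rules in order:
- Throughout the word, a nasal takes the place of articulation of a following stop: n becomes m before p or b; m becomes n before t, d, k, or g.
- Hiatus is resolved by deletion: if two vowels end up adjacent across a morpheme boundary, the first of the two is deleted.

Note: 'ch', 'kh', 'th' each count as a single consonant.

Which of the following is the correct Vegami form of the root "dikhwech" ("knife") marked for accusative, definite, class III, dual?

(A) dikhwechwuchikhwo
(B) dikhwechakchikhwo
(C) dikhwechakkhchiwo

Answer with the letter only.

B

Attach noun class class III -ak → dikhwechak.
Attach number dual -chi → dikhwechakchi.
Attach case accusative -kh → dikhwechakchikh.
Attach definiteness definite -wo → dikhwechakchikhwo.
Nasal assimilation: no change.
Vowel deletion: no change.
So the correct form is dikhwechakchikhwo, option (B).
(A) dikhwechwuchikhwo is wrong: it uses class I instead of class III for noun class.
(C) dikhwechakkhchiwo is wrong: it has the affixes in the wrong order.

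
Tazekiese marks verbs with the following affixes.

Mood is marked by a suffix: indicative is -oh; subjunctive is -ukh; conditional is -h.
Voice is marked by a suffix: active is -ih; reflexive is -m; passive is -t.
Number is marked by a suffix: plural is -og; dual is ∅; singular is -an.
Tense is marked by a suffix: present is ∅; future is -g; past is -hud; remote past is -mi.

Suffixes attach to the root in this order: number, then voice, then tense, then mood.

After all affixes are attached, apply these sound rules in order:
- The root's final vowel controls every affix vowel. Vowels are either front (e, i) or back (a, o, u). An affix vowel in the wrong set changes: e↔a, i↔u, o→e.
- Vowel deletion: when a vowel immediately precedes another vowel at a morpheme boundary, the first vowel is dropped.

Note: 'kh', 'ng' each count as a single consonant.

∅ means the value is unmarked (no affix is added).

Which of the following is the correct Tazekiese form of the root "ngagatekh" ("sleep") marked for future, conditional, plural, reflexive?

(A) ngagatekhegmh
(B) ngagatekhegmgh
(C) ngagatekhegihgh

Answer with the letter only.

Attach number plural -og → ngagatekhog.
Attach voice reflexive -m → ngagatekhogm.
Attach tense future -g → ngagatekhogmg.
Attach mood conditional -h → ngagatekhogmgh.
Apply vowel harmony: ngagatekhogmgh → ngagatekhegmgh.
Vowel deletion: no change.
So the correct form is ngagatekhegmgh, option (B).
(A) ngagatekhegmh is wrong: it uses present instead of future for tense.
(C) ngagatekhegihgh is wrong: it uses active instead of reflexive for voice.

B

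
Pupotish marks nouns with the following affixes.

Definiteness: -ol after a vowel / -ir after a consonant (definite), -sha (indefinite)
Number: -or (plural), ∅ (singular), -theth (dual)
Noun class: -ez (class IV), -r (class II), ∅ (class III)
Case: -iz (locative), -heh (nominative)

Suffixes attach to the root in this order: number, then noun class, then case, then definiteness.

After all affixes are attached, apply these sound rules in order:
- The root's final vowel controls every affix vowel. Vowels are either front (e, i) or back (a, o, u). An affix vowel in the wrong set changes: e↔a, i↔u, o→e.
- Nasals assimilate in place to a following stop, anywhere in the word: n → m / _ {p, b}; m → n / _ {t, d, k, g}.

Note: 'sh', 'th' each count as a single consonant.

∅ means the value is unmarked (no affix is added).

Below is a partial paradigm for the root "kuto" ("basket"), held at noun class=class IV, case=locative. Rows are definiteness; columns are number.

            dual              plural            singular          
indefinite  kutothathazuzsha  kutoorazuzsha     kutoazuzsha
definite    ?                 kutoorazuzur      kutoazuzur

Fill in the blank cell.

kutothathazuzur

Attach number dual -theth → kutotheth.
Attach noun class class IV -ez → kutothethez.
Attach case locative -iz → kutothetheziz.
Attach definiteness definite -ir (after consonant 'z') → kutothethezizir.
Apply vowel harmony: kutothethezizir → kutothathazuzur.
Nasal assimilation: no change.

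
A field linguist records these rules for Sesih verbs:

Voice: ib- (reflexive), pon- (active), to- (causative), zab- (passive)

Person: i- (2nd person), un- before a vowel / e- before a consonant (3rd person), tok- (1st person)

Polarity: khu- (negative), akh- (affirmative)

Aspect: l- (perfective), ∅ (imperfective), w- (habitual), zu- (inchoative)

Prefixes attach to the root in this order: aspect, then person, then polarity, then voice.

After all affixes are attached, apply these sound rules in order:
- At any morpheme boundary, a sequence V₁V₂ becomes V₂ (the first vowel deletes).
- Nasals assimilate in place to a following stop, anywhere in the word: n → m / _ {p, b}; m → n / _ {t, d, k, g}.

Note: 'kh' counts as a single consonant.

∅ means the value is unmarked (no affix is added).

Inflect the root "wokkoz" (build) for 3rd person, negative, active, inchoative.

ponkhezuwokkoz

Attach aspect inchoative zu- → zuwokkoz.
Attach person 3rd person e- (before consonant 'z') → ezuwokkoz.
Attach polarity negative khu- → khuezuwokkoz.
Attach voice active pon- → ponkhuezuwokkoz.
Apply vowel deletion: ponkhuezuwokkoz → ponkhezuwokkoz.
Nasal assimilation: no change.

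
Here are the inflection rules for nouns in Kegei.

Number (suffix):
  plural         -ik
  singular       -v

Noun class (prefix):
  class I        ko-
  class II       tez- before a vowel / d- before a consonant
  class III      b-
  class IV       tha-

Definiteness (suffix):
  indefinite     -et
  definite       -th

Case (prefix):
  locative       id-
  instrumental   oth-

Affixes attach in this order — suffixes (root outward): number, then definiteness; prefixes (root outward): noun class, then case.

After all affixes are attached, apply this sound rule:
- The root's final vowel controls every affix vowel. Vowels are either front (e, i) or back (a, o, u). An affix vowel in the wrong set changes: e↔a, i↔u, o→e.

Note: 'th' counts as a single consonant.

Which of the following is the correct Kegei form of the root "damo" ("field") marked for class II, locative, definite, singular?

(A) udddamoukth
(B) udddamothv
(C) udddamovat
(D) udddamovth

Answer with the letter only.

D

Attach noun class class II d- (before consonant 'd') → ddamo.
Attach number singular -v → ddamov.
Attach definiteness definite -th → ddamovth.
Attach case locative id- → idddamovth.
Apply vowel harmony: idddamovth → udddamovth.
So the correct form is udddamovth, option (D).
(A) udddamoukth is wrong: it uses plural instead of singular for number.
(C) udddamovat is wrong: it uses indefinite instead of definite for definiteness.
(B) udddamothv is wrong: it has the affixes in the wrong order.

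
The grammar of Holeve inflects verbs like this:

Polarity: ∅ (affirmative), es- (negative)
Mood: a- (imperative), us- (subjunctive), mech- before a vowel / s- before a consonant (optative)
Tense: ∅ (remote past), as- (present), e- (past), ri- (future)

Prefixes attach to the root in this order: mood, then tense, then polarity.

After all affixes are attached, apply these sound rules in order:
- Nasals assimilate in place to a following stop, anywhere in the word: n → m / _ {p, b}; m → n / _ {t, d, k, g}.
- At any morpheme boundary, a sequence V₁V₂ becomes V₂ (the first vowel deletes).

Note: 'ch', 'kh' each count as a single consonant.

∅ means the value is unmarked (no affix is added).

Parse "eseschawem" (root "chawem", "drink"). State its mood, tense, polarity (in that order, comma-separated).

optative, past, negative

Segment: es-e-s-chawem.
mood: mech/s- → optative.
tense: e- → past.
polarity: es- → negative.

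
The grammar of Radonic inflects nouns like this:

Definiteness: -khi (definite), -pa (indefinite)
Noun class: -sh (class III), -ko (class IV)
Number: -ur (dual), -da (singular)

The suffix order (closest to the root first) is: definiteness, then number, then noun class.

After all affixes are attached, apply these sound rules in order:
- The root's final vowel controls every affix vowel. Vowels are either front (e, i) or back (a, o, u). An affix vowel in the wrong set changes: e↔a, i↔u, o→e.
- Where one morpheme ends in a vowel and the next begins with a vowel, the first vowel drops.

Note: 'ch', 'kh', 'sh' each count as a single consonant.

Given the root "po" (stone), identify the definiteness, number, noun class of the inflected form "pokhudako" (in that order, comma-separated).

definite, singular, class IV

Segment: po-khi-da-ko.
definiteness: -khi → definite.
number: -da → singular.
noun class: -ko → class IV.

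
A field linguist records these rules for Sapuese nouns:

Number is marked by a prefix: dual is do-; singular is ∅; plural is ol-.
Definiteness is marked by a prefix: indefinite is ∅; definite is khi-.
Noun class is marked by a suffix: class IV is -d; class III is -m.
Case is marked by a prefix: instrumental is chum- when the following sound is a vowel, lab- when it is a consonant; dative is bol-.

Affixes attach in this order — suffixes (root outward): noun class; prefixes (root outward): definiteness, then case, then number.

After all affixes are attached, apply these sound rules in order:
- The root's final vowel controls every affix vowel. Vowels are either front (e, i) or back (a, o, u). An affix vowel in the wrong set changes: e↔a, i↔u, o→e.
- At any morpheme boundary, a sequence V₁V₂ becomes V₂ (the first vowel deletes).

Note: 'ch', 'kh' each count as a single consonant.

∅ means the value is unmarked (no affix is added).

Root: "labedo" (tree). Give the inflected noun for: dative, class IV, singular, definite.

bolkhulabedod

Attach definiteness definite khi- → khilabedo.
Attach noun class class IV -d → khilabedod.
Attach case dative bol- → bolkhilabedod.
number = singular: zero marking, form stays bolkhilabedod.
Apply vowel harmony: bolkhilabedod → bolkhulabedod.
Vowel deletion: no change.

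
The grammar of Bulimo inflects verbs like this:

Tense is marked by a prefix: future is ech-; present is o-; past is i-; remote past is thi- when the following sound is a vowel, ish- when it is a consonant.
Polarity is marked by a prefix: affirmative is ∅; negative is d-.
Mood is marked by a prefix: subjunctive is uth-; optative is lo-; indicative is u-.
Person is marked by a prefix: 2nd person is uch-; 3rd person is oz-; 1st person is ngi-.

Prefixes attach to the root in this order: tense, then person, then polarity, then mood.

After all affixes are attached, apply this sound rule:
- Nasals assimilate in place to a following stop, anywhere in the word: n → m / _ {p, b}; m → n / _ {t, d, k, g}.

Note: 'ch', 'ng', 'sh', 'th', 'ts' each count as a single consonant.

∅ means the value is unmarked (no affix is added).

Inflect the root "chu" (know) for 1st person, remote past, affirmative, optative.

Attach tense remote past ish- (before consonant 'ch') → ishchu.
Attach person 1st person ngi- → ngiishchu.
polarity = affirmative: zero marking, form stays ngiishchu.
Attach mood optative lo- → longiishchu.
Nasal assimilation: no change.

longiishchu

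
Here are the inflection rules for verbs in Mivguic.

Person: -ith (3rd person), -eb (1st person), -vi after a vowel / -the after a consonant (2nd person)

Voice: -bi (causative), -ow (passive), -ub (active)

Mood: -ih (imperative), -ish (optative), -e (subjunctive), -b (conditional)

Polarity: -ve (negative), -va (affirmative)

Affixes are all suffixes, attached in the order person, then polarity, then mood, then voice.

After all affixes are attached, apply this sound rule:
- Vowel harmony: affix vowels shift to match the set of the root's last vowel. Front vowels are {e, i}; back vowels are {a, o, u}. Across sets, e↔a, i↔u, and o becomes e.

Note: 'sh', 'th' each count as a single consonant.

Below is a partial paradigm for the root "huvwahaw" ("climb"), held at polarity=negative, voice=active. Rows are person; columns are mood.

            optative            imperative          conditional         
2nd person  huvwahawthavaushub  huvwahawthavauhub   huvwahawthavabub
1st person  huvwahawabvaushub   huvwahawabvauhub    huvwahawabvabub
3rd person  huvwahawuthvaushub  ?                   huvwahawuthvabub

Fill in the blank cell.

Attach person 3rd person -ith → huvwahawith.
Attach polarity negative -ve → huvwahawithve.
Attach mood imperative -ih → huvwahawithveih.
Attach voice active -ub → huvwahawithveihub.
Apply vowel harmony: huvwahawithveihub → huvwahawuthvauhub.

huvwahawuthvauhub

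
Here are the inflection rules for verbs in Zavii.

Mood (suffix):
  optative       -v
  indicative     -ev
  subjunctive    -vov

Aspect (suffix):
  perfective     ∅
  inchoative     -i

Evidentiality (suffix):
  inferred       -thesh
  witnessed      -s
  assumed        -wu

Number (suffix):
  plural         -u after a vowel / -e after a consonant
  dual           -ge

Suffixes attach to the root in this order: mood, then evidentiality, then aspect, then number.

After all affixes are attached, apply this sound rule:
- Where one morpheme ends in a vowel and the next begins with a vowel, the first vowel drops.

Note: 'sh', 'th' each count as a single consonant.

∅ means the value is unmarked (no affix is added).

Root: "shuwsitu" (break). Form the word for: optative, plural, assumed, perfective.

shuwsituvwu

Attach mood optative -v → shuwsituv.
Attach evidentiality assumed -wu → shuwsituvwu.
aspect = perfective: zero marking, form stays shuwsituvwu.
Attach number plural -u (after vowel 'u') → shuwsituvwuu.
Apply vowel deletion: shuwsituvwuu → shuwsituvwu.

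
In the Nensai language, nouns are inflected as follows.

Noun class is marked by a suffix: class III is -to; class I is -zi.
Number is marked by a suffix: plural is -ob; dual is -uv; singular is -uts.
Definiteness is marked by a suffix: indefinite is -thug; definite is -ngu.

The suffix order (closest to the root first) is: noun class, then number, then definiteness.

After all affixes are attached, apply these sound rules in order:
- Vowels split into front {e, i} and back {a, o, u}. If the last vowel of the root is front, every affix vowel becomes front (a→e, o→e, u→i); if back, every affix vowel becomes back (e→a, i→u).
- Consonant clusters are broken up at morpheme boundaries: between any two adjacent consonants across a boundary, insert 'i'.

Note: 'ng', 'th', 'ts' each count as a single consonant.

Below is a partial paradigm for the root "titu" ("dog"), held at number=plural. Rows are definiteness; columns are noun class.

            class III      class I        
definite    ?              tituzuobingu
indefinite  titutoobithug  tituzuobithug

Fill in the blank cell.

Attach noun class class III -to → tituto.
Attach number plural -ob → titutoob.
Attach definiteness definite -ngu → titutoobngu.
Vowel harmony: no change.
Apply epenthesis: titutoobngu → titutoobingu.

titutoobingu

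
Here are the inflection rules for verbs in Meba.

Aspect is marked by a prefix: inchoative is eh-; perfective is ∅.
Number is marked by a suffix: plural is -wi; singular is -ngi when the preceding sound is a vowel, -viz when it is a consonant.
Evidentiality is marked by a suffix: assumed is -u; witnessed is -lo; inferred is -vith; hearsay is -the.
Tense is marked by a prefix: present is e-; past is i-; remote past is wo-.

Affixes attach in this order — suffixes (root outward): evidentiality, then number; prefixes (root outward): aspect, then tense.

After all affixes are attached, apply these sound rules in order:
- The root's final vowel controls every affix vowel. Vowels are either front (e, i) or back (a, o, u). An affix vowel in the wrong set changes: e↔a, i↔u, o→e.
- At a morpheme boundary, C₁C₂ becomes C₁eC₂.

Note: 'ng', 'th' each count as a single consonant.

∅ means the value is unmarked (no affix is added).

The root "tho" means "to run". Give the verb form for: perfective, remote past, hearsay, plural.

wothothawu

Attach evidentiality hearsay -the → thothe.
aspect = perfective: zero marking, form stays thothe.
Attach tense remote past wo- → wothothe.
Attach number plural -wi → wothothewi.
Apply vowel harmony: wothothewi → wothothawu.
Epenthesis: no change.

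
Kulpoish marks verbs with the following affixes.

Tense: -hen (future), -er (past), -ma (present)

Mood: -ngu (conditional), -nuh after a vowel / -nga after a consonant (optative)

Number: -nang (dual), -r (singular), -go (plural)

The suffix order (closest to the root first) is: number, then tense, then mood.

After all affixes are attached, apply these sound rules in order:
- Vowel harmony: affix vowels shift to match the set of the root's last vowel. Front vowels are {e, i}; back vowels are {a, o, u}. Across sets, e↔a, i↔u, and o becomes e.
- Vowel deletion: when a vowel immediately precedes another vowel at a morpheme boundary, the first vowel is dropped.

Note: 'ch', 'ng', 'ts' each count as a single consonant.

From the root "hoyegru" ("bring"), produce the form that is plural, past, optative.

Attach number plural -go → hoyegrugo.
Attach tense past -er → hoyegrugoer.
Attach mood optative -nga (after consonant 'r') → hoyegrugoernga.
Apply vowel harmony: hoyegrugoernga → hoyegrugoarnga.
Apply vowel deletion: hoyegrugoarnga → hoyegrugarnga.

hoyegrugarnga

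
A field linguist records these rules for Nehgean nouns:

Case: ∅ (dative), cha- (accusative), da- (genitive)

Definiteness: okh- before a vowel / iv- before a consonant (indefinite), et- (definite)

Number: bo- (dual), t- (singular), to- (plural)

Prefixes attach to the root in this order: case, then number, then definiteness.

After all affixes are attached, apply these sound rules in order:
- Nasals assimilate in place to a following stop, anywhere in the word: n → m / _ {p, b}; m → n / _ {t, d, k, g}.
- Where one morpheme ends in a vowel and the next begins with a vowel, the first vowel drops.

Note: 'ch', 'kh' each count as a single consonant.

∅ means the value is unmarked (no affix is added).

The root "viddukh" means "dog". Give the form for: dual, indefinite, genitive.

ivbodaviddukh

Attach case genitive da- → daviddukh.
Attach number dual bo- → bodaviddukh.
Attach definiteness indefinite iv- (before consonant 'b') → ivbodaviddukh.
Nasal assimilation: no change.
Vowel deletion: no change.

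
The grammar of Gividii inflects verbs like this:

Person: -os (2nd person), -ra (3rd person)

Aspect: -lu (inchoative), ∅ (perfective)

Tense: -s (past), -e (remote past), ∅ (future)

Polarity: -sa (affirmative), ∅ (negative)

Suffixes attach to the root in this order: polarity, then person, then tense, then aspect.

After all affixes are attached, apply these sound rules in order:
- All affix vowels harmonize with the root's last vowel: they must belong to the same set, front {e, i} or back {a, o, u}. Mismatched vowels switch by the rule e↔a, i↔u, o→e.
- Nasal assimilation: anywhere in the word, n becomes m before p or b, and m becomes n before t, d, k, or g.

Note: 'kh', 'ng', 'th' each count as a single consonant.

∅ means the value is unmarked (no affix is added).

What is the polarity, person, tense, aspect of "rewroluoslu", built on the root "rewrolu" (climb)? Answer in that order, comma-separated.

Segment: rewrolu-os-lu.
polarity: ∅ → negative.
person: -os → 2nd person.
tense: ∅ → future.
aspect: -lu → inchoative.

negative, 2nd person, future, inchoative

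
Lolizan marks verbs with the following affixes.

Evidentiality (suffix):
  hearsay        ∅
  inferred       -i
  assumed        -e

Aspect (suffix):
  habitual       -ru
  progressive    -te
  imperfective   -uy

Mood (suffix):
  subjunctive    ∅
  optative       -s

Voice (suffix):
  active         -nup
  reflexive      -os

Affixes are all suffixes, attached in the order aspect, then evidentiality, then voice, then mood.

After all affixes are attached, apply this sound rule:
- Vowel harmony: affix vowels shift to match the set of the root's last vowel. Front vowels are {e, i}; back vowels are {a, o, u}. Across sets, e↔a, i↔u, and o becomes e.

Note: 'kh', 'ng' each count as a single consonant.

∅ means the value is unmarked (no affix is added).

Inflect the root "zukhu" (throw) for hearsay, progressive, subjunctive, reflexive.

Attach aspect progressive -te → zukhute.
evidentiality = hearsay: zero marking, form stays zukhute.
Attach voice reflexive -os → zukhuteos.
mood = subjunctive: zero marking, form stays zukhuteos.
Apply vowel harmony: zukhuteos → zukhutaos.

zukhutaos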